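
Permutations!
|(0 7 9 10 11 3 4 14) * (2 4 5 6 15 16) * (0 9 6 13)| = 14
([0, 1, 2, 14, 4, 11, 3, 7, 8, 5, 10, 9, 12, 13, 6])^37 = [0, 1, 2, 14, 4, 11, 3, 7, 8, 5, 10, 9, 12, 13, 6]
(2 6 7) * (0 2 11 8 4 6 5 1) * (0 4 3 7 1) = [2, 4, 5, 7, 6, 0, 1, 11, 3, 9, 10, 8] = (0 2 5)(1 4 6)(3 7 11 8)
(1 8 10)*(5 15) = (1 8 10)(5 15) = [0, 8, 2, 3, 4, 15, 6, 7, 10, 9, 1, 11, 12, 13, 14, 5]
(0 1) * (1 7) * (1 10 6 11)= (0 7 10 6 11 1)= [7, 0, 2, 3, 4, 5, 11, 10, 8, 9, 6, 1]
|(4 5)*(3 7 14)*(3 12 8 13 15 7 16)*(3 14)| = 8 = |(3 16 14 12 8 13 15 7)(4 5)|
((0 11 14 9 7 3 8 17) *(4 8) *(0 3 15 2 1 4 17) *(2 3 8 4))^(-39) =(0 3 9)(1 2)(7 11 17)(8 15 14)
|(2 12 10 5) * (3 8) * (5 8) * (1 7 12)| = |(1 7 12 10 8 3 5 2)| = 8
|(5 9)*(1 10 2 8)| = 4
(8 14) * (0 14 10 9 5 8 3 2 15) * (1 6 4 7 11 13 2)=(0 14 3 1 6 4 7 11 13 2 15)(5 8 10 9)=[14, 6, 15, 1, 7, 8, 4, 11, 10, 5, 9, 13, 12, 2, 3, 0]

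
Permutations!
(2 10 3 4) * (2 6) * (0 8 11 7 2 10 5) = (0 8 11 7 2 5)(3 4 6 10) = [8, 1, 5, 4, 6, 0, 10, 2, 11, 9, 3, 7]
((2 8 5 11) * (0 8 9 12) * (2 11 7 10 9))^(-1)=((0 8 5 7 10 9 12))^(-1)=(0 12 9 10 7 5 8)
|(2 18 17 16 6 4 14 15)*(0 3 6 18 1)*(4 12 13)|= |(0 3 6 12 13 4 14 15 2 1)(16 18 17)|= 30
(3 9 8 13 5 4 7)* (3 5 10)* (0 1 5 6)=(0 1 5 4 7 6)(3 9 8 13 10)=[1, 5, 2, 9, 7, 4, 0, 6, 13, 8, 3, 11, 12, 10]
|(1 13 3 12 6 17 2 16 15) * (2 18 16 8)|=|(1 13 3 12 6 17 18 16 15)(2 8)|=18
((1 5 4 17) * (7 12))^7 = ((1 5 4 17)(7 12))^7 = (1 17 4 5)(7 12)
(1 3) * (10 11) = (1 3)(10 11) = [0, 3, 2, 1, 4, 5, 6, 7, 8, 9, 11, 10]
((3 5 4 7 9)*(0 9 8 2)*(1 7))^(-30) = ((0 9 3 5 4 1 7 8 2))^(-30) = (0 7 5)(1 3 2)(4 9 8)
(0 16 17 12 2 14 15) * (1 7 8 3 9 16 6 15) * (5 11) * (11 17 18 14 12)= [6, 7, 12, 9, 4, 17, 15, 8, 3, 16, 10, 5, 2, 13, 1, 0, 18, 11, 14]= (0 6 15)(1 7 8 3 9 16 18 14)(2 12)(5 17 11)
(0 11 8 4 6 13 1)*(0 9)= [11, 9, 2, 3, 6, 5, 13, 7, 4, 0, 10, 8, 12, 1]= (0 11 8 4 6 13 1 9)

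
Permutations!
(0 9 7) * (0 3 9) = (3 9 7) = [0, 1, 2, 9, 4, 5, 6, 3, 8, 7]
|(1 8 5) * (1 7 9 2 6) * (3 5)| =|(1 8 3 5 7 9 2 6)| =8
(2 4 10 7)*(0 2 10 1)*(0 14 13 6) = (0 2 4 1 14 13 6)(7 10) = [2, 14, 4, 3, 1, 5, 0, 10, 8, 9, 7, 11, 12, 6, 13]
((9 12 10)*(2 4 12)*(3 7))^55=(12)(3 7)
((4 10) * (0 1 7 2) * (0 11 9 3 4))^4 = ((0 1 7 2 11 9 3 4 10))^4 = (0 11 10 2 4 7 3 1 9)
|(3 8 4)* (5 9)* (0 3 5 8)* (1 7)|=|(0 3)(1 7)(4 5 9 8)|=4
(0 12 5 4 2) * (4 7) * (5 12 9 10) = (12)(0 9 10 5 7 4 2) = [9, 1, 0, 3, 2, 7, 6, 4, 8, 10, 5, 11, 12]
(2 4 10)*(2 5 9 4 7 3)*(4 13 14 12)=(2 7 3)(4 10 5 9 13 14 12)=[0, 1, 7, 2, 10, 9, 6, 3, 8, 13, 5, 11, 4, 14, 12]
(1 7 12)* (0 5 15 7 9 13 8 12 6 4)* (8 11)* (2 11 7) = (0 5 15 2 11 8 12 1 9 13 7 6 4) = [5, 9, 11, 3, 0, 15, 4, 6, 12, 13, 10, 8, 1, 7, 14, 2]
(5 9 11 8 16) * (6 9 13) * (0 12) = (0 12)(5 13 6 9 11 8 16) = [12, 1, 2, 3, 4, 13, 9, 7, 16, 11, 10, 8, 0, 6, 14, 15, 5]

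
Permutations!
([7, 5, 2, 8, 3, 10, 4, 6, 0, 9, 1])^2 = (0 6 3)(1 10 5)(4 8 7)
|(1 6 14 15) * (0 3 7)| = 12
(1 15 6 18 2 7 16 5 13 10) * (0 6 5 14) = (0 6 18 2 7 16 14)(1 15 5 13 10) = [6, 15, 7, 3, 4, 13, 18, 16, 8, 9, 1, 11, 12, 10, 0, 5, 14, 17, 2]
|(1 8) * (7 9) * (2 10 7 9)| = |(1 8)(2 10 7)| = 6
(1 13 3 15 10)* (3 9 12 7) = [0, 13, 2, 15, 4, 5, 6, 3, 8, 12, 1, 11, 7, 9, 14, 10] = (1 13 9 12 7 3 15 10)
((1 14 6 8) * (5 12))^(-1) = (1 8 6 14)(5 12) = ((1 14 6 8)(5 12))^(-1)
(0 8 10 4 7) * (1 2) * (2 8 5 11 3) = (0 5 11 3 2 1 8 10 4 7) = [5, 8, 1, 2, 7, 11, 6, 0, 10, 9, 4, 3]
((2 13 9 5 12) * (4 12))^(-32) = (2 4 9)(5 13 12)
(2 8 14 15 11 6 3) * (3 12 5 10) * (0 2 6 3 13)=[2, 1, 8, 6, 4, 10, 12, 7, 14, 9, 13, 3, 5, 0, 15, 11]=(0 2 8 14 15 11 3 6 12 5 10 13)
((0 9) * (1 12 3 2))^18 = (1 3)(2 12) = ((0 9)(1 12 3 2))^18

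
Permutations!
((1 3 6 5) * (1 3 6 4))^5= (6)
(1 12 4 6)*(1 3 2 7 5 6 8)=(1 12 4 8)(2 7 5 6 3)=[0, 12, 7, 2, 8, 6, 3, 5, 1, 9, 10, 11, 4]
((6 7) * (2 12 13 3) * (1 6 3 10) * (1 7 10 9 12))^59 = (1 2 3 7 10 6)(9 13 12)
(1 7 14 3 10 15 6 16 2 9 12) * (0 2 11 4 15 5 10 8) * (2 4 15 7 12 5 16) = (0 4 7 14 3 8)(1 12)(2 9 5 10 16 11 15 6) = [4, 12, 9, 8, 7, 10, 2, 14, 0, 5, 16, 15, 1, 13, 3, 6, 11]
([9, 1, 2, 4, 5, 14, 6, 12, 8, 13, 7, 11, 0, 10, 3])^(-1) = (0 12 7 10 13 9)(3 14 5 4)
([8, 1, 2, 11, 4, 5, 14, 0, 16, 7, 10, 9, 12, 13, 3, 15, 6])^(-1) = [7, 1, 2, 14, 4, 5, 16, 9, 0, 11, 10, 3, 12, 13, 6, 15, 8]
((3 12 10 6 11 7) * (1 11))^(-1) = (1 6 10 12 3 7 11)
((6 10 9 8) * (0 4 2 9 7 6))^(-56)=(0 8 9 2 4)(6 10 7)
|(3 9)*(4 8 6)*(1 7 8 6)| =|(1 7 8)(3 9)(4 6)| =6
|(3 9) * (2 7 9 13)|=5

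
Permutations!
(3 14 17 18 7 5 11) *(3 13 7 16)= (3 14 17 18 16)(5 11 13 7)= [0, 1, 2, 14, 4, 11, 6, 5, 8, 9, 10, 13, 12, 7, 17, 15, 3, 18, 16]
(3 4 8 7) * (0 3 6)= (0 3 4 8 7 6)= [3, 1, 2, 4, 8, 5, 0, 6, 7]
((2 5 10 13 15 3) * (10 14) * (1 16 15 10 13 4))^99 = ((1 16 15 3 2 5 14 13 10 4))^99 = (1 4 10 13 14 5 2 3 15 16)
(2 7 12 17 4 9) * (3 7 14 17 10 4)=(2 14 17 3 7 12 10 4 9)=[0, 1, 14, 7, 9, 5, 6, 12, 8, 2, 4, 11, 10, 13, 17, 15, 16, 3]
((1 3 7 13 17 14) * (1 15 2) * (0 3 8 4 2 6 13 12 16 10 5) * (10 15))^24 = ((0 3 7 12 16 15 6 13 17 14 10 5)(1 8 4 2))^24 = (17)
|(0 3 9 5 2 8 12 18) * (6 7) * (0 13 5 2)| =18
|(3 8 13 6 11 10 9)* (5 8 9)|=6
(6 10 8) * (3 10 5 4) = (3 10 8 6 5 4) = [0, 1, 2, 10, 3, 4, 5, 7, 6, 9, 8]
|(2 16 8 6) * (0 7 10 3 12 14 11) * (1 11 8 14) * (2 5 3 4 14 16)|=12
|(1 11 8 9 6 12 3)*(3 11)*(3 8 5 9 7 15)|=5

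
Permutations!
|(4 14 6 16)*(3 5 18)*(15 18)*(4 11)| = |(3 5 15 18)(4 14 6 16 11)| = 20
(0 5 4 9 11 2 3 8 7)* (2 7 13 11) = (0 5 4 9 2 3 8 13 11 7) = [5, 1, 3, 8, 9, 4, 6, 0, 13, 2, 10, 7, 12, 11]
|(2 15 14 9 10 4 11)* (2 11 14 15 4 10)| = 4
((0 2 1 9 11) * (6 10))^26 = (0 2 1 9 11)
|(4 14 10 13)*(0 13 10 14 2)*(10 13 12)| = 6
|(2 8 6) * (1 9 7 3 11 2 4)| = 9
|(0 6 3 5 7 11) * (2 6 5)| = |(0 5 7 11)(2 6 3)| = 12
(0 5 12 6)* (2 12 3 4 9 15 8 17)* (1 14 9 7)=(0 5 3 4 7 1 14 9 15 8 17 2 12 6)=[5, 14, 12, 4, 7, 3, 0, 1, 17, 15, 10, 11, 6, 13, 9, 8, 16, 2]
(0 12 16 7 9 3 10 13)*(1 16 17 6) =[12, 16, 2, 10, 4, 5, 1, 9, 8, 3, 13, 11, 17, 0, 14, 15, 7, 6] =(0 12 17 6 1 16 7 9 3 10 13)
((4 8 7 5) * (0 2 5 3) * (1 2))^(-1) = ((0 1 2 5 4 8 7 3))^(-1) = (0 3 7 8 4 5 2 1)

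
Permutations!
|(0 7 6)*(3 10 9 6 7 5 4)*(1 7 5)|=|(0 1 7 5 4 3 10 9 6)|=9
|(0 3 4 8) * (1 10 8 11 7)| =|(0 3 4 11 7 1 10 8)| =8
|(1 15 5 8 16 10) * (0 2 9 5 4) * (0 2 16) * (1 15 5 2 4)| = 14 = |(0 16 10 15 1 5 8)(2 9)|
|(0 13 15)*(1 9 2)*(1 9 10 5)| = 6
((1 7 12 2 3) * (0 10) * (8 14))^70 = ((0 10)(1 7 12 2 3)(8 14))^70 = (14)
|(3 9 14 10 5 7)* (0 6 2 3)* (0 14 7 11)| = |(0 6 2 3 9 7 14 10 5 11)| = 10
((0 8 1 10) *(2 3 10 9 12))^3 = ((0 8 1 9 12 2 3 10))^3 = (0 9 3 8 12 10 1 2)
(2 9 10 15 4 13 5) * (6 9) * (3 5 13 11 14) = (2 6 9 10 15 4 11 14 3 5) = [0, 1, 6, 5, 11, 2, 9, 7, 8, 10, 15, 14, 12, 13, 3, 4]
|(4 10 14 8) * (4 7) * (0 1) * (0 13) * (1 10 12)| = 9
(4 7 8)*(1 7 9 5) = (1 7 8 4 9 5) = [0, 7, 2, 3, 9, 1, 6, 8, 4, 5]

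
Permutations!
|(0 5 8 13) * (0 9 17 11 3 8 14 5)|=|(3 8 13 9 17 11)(5 14)|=6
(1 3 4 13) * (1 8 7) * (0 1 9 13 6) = [1, 3, 2, 4, 6, 5, 0, 9, 7, 13, 10, 11, 12, 8] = (0 1 3 4 6)(7 9 13 8)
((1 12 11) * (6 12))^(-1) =((1 6 12 11))^(-1) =(1 11 12 6)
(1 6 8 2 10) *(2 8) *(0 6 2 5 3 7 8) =(0 6 5 3 7 8)(1 2 10) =[6, 2, 10, 7, 4, 3, 5, 8, 0, 9, 1]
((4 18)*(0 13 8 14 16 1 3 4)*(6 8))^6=(0 1 6 4 14)(3 8 18 16 13)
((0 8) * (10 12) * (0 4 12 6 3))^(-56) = (12)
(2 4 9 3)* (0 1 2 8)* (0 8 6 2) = (0 1)(2 4 9 3 6) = [1, 0, 4, 6, 9, 5, 2, 7, 8, 3]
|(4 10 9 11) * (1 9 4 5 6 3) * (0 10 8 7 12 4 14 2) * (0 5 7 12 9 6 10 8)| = |(0 8 12 4)(1 6 3)(2 5 10 14)(7 9 11)| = 12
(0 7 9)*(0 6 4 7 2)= (0 2)(4 7 9 6)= [2, 1, 0, 3, 7, 5, 4, 9, 8, 6]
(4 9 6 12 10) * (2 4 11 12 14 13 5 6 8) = (2 4 9 8)(5 6 14 13)(10 11 12) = [0, 1, 4, 3, 9, 6, 14, 7, 2, 8, 11, 12, 10, 5, 13]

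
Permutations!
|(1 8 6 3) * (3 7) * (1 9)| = |(1 8 6 7 3 9)| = 6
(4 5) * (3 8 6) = (3 8 6)(4 5) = [0, 1, 2, 8, 5, 4, 3, 7, 6]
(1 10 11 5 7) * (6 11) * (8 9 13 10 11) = (1 11 5 7)(6 8 9 13 10) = [0, 11, 2, 3, 4, 7, 8, 1, 9, 13, 6, 5, 12, 10]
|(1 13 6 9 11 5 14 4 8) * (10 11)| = 10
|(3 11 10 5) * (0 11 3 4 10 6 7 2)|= 15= |(0 11 6 7 2)(4 10 5)|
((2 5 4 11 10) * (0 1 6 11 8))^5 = (0 2 1 5 6 4 11 8 10)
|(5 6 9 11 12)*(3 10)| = |(3 10)(5 6 9 11 12)| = 10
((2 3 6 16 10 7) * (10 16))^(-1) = (16)(2 7 10 6 3) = ((16)(2 3 6 10 7))^(-1)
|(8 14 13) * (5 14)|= |(5 14 13 8)|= 4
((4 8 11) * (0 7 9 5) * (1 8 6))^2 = ((0 7 9 5)(1 8 11 4 6))^2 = (0 9)(1 11 6 8 4)(5 7)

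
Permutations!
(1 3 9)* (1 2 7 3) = (2 7 3 9) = [0, 1, 7, 9, 4, 5, 6, 3, 8, 2]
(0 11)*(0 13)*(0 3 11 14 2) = (0 14 2)(3 11 13) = [14, 1, 0, 11, 4, 5, 6, 7, 8, 9, 10, 13, 12, 3, 2]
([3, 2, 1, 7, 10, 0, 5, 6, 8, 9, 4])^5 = [0, 2, 1, 3, 10, 5, 6, 7, 8, 9, 4]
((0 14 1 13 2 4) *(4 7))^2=((0 14 1 13 2 7 4))^2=(0 1 2 4 14 13 7)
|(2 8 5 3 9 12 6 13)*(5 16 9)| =14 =|(2 8 16 9 12 6 13)(3 5)|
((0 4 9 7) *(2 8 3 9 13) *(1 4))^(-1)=(0 7 9 3 8 2 13 4 1)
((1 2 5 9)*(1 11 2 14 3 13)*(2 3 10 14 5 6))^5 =(1 13 3 11 9 5)(2 6)(10 14)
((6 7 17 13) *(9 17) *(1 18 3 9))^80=((1 18 3 9 17 13 6 7))^80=(18)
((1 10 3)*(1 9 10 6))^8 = ((1 6)(3 9 10))^8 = (3 10 9)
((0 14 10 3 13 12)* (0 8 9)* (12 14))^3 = ((0 12 8 9)(3 13 14 10))^3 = (0 9 8 12)(3 10 14 13)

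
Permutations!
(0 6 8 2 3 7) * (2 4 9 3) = [6, 1, 2, 7, 9, 5, 8, 0, 4, 3] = (0 6 8 4 9 3 7)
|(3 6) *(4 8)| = 2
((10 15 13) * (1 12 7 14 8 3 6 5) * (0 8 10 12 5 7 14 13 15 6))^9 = (15)(1 5)(6 12)(7 14)(10 13)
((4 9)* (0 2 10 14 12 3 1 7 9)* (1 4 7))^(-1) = ((0 2 10 14 12 3 4)(7 9))^(-1) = (0 4 3 12 14 10 2)(7 9)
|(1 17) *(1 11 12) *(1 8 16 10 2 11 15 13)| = |(1 17 15 13)(2 11 12 8 16 10)| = 12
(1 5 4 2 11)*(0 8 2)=(0 8 2 11 1 5 4)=[8, 5, 11, 3, 0, 4, 6, 7, 2, 9, 10, 1]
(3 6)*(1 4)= [0, 4, 2, 6, 1, 5, 3]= (1 4)(3 6)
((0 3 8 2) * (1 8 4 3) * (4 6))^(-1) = (0 2 8 1)(3 4 6)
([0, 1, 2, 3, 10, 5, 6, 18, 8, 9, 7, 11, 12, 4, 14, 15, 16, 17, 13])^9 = [0, 1, 2, 3, 13, 5, 6, 10, 8, 9, 4, 11, 12, 18, 14, 15, 16, 17, 7]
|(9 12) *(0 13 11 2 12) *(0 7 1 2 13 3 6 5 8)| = 10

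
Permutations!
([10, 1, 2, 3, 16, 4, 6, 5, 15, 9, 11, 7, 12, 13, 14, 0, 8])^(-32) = [5, 1, 2, 3, 0, 15, 6, 8, 11, 9, 4, 16, 12, 13, 14, 7, 10]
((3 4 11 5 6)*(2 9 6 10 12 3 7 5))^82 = (2 6 5 12 4)(3 11 9 7 10)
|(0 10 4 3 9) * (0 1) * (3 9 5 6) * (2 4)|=|(0 10 2 4 9 1)(3 5 6)|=6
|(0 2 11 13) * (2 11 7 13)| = 5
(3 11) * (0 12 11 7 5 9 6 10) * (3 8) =(0 12 11 8 3 7 5 9 6 10) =[12, 1, 2, 7, 4, 9, 10, 5, 3, 6, 0, 8, 11]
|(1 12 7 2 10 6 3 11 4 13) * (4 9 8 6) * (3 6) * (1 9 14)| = 12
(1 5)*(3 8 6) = (1 5)(3 8 6) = [0, 5, 2, 8, 4, 1, 3, 7, 6]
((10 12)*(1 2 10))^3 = (1 12 10 2)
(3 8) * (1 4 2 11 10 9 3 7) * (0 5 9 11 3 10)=[5, 4, 3, 8, 2, 9, 6, 1, 7, 10, 11, 0]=(0 5 9 10 11)(1 4 2 3 8 7)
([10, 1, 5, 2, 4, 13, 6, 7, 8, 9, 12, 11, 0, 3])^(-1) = (0 12 10)(2 3 13 5)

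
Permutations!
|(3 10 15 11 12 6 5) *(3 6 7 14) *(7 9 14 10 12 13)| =20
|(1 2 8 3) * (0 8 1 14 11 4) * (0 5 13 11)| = |(0 8 3 14)(1 2)(4 5 13 11)| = 4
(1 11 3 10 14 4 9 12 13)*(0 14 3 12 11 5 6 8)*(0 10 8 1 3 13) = (0 14 4 9 11 12)(1 5 6)(3 8 10 13) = [14, 5, 2, 8, 9, 6, 1, 7, 10, 11, 13, 12, 0, 3, 4]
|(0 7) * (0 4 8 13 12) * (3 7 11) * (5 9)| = 8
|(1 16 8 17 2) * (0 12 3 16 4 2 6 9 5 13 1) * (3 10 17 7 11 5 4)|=8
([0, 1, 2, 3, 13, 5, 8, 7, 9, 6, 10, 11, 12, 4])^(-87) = [0, 1, 2, 3, 13, 5, 6, 7, 8, 9, 10, 11, 12, 4]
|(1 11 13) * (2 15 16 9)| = 12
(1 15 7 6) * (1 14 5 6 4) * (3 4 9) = (1 15 7 9 3 4)(5 6 14) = [0, 15, 2, 4, 1, 6, 14, 9, 8, 3, 10, 11, 12, 13, 5, 7]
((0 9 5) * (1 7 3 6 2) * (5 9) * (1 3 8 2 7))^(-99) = (9)(0 5)(2 3 6 7 8)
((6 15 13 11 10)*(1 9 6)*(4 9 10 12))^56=(15)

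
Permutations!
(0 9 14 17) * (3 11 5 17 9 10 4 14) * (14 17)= (0 10 4 17)(3 11 5 14 9)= [10, 1, 2, 11, 17, 14, 6, 7, 8, 3, 4, 5, 12, 13, 9, 15, 16, 0]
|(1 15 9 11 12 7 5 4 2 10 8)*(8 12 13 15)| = 12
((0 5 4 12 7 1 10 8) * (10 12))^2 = ((0 5 4 10 8)(1 12 7))^2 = (0 4 8 5 10)(1 7 12)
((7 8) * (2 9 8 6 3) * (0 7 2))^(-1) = (0 3 6 7)(2 8 9)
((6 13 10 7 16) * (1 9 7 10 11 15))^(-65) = (1 15 11 13 6 16 7 9)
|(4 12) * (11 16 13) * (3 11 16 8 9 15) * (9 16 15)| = |(3 11 8 16 13 15)(4 12)| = 6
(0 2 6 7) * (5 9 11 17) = (0 2 6 7)(5 9 11 17) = [2, 1, 6, 3, 4, 9, 7, 0, 8, 11, 10, 17, 12, 13, 14, 15, 16, 5]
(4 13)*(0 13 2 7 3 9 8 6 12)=[13, 1, 7, 9, 2, 5, 12, 3, 6, 8, 10, 11, 0, 4]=(0 13 4 2 7 3 9 8 6 12)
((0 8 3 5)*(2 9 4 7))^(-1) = ((0 8 3 5)(2 9 4 7))^(-1) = (0 5 3 8)(2 7 4 9)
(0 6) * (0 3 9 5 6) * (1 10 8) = (1 10 8)(3 9 5 6) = [0, 10, 2, 9, 4, 6, 3, 7, 1, 5, 8]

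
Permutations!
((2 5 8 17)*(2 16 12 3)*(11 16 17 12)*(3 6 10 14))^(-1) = ((17)(2 5 8 12 6 10 14 3)(11 16))^(-1) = (17)(2 3 14 10 6 12 8 5)(11 16)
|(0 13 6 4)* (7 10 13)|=|(0 7 10 13 6 4)|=6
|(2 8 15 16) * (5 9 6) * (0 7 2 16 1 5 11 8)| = 21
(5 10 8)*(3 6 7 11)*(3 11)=(11)(3 6 7)(5 10 8)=[0, 1, 2, 6, 4, 10, 7, 3, 5, 9, 8, 11]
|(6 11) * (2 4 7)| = |(2 4 7)(6 11)| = 6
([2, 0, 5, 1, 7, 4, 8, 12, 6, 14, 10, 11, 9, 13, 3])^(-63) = (0 14 7 2 3 12 5 1 9 4)(6 8)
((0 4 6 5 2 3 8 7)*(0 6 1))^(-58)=((0 4 1)(2 3 8 7 6 5))^(-58)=(0 1 4)(2 8 6)(3 7 5)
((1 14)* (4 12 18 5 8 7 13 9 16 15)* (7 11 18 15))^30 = (5 11)(7 9)(8 18)(13 16)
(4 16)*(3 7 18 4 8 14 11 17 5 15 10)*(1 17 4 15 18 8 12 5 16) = (1 17 16 12 5 18 15 10 3 7 8 14 11 4) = [0, 17, 2, 7, 1, 18, 6, 8, 14, 9, 3, 4, 5, 13, 11, 10, 12, 16, 15]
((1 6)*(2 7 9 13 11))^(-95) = (13)(1 6)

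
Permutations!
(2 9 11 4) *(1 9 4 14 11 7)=(1 9 7)(2 4)(11 14)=[0, 9, 4, 3, 2, 5, 6, 1, 8, 7, 10, 14, 12, 13, 11]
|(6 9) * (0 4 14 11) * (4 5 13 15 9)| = |(0 5 13 15 9 6 4 14 11)| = 9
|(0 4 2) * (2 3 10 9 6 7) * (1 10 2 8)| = 12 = |(0 4 3 2)(1 10 9 6 7 8)|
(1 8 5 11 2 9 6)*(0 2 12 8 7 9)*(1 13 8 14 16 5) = [2, 7, 0, 3, 4, 11, 13, 9, 1, 6, 10, 12, 14, 8, 16, 15, 5] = (0 2)(1 7 9 6 13 8)(5 11 12 14 16)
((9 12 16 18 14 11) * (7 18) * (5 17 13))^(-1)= (5 13 17)(7 16 12 9 11 14 18)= ((5 17 13)(7 18 14 11 9 12 16))^(-1)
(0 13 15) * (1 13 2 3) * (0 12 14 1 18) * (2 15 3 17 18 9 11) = (0 15 12 14 1 13 3 9 11 2 17 18) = [15, 13, 17, 9, 4, 5, 6, 7, 8, 11, 10, 2, 14, 3, 1, 12, 16, 18, 0]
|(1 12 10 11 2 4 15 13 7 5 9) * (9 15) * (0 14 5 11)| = 13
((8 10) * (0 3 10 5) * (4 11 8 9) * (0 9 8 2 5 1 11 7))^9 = (0 4 5 11 8 3 7 9 2 1 10)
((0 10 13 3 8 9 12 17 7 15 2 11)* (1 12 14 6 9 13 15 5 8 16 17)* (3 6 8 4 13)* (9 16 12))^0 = (17)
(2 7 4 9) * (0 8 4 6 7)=(0 8 4 9 2)(6 7)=[8, 1, 0, 3, 9, 5, 7, 6, 4, 2]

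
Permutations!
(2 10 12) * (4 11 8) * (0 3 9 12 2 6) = (0 3 9 12 6)(2 10)(4 11 8) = [3, 1, 10, 9, 11, 5, 0, 7, 4, 12, 2, 8, 6]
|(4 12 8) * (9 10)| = |(4 12 8)(9 10)| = 6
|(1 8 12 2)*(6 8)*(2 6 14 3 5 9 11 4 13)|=|(1 14 3 5 9 11 4 13 2)(6 8 12)|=9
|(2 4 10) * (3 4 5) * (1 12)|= 10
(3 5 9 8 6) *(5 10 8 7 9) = [0, 1, 2, 10, 4, 5, 3, 9, 6, 7, 8] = (3 10 8 6)(7 9)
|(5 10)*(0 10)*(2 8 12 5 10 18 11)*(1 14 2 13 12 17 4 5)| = 12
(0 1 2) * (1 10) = [10, 2, 0, 3, 4, 5, 6, 7, 8, 9, 1] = (0 10 1 2)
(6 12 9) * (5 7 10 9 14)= (5 7 10 9 6 12 14)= [0, 1, 2, 3, 4, 7, 12, 10, 8, 6, 9, 11, 14, 13, 5]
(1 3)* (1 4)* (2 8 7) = [0, 3, 8, 4, 1, 5, 6, 2, 7] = (1 3 4)(2 8 7)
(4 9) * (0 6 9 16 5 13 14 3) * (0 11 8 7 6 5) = [5, 1, 2, 11, 16, 13, 9, 6, 7, 4, 10, 8, 12, 14, 3, 15, 0] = (0 5 13 14 3 11 8 7 6 9 4 16)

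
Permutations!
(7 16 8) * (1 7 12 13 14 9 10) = (1 7 16 8 12 13 14 9 10) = [0, 7, 2, 3, 4, 5, 6, 16, 12, 10, 1, 11, 13, 14, 9, 15, 8]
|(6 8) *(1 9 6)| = 4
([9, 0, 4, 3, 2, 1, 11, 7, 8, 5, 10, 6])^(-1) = (0 1 5 9)(2 4)(6 11)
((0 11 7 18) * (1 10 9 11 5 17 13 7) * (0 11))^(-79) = (0 5 17 13 7 18 11 1 10 9) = ((0 5 17 13 7 18 11 1 10 9))^(-79)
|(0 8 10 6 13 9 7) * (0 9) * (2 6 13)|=4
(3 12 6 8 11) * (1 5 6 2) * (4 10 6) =(1 5 4 10 6 8 11 3 12 2) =[0, 5, 1, 12, 10, 4, 8, 7, 11, 9, 6, 3, 2]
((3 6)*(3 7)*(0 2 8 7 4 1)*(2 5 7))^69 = ((0 5 7 3 6 4 1)(2 8))^69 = (0 1 4 6 3 7 5)(2 8)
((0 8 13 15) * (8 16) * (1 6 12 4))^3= ((0 16 8 13 15)(1 6 12 4))^3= (0 13 16 15 8)(1 4 12 6)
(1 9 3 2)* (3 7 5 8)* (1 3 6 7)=(1 9)(2 3)(5 8 6 7)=[0, 9, 3, 2, 4, 8, 7, 5, 6, 1]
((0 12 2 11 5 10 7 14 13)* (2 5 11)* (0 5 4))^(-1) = ((0 12 4)(5 10 7 14 13))^(-1) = (0 4 12)(5 13 14 7 10)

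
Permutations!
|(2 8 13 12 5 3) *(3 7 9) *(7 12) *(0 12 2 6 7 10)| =|(0 12 5 2 8 13 10)(3 6 7 9)| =28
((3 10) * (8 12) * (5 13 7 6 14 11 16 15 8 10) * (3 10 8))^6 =(3 11 7)(5 16 6)(13 15 14) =((3 5 13 7 6 14 11 16 15)(8 12))^6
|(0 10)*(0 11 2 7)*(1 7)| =6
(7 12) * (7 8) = [0, 1, 2, 3, 4, 5, 6, 12, 7, 9, 10, 11, 8] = (7 12 8)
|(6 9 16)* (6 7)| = |(6 9 16 7)| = 4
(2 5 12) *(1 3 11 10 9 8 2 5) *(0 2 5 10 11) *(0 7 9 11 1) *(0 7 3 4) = [2, 4, 7, 3, 0, 12, 6, 9, 5, 8, 11, 1, 10] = (0 2 7 9 8 5 12 10 11 1 4)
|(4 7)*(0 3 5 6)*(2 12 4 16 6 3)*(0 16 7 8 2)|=4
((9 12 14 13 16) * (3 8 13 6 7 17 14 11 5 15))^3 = (3 16 11)(5 8 9)(6 14 17 7)(12 15 13)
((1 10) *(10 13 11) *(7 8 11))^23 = ((1 13 7 8 11 10))^23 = (1 10 11 8 7 13)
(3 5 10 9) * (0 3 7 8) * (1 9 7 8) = (0 3 5 10 7 1 9 8) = [3, 9, 2, 5, 4, 10, 6, 1, 0, 8, 7]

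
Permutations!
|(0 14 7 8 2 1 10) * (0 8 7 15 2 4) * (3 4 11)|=|(0 14 15 2 1 10 8 11 3 4)|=10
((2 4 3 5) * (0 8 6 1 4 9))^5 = ((0 8 6 1 4 3 5 2 9))^5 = (0 3 8 5 6 2 1 9 4)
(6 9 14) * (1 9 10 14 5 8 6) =[0, 9, 2, 3, 4, 8, 10, 7, 6, 5, 14, 11, 12, 13, 1] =(1 9 5 8 6 10 14)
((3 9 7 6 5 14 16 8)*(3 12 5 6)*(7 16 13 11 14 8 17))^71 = ((3 9 16 17 7)(5 8 12)(11 14 13))^71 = (3 9 16 17 7)(5 12 8)(11 13 14)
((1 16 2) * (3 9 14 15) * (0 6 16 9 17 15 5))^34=(0 16 1 14)(2 9 5 6)(3 17 15)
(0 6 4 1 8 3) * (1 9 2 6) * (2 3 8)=[1, 2, 6, 0, 9, 5, 4, 7, 8, 3]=(0 1 2 6 4 9 3)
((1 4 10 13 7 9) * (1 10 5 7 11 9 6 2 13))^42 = (1 5 6 13 9)(2 11 10 4 7)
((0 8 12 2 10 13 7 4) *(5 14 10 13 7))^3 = ((0 8 12 2 13 5 14 10 7 4))^3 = (0 2 14 4 12 5 7 8 13 10)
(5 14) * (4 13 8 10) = (4 13 8 10)(5 14) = [0, 1, 2, 3, 13, 14, 6, 7, 10, 9, 4, 11, 12, 8, 5]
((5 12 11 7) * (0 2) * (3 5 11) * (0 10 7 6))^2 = (0 10 11)(2 7 6)(3 12 5)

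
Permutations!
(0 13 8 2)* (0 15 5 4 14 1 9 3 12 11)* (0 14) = [13, 9, 15, 12, 0, 4, 6, 7, 2, 3, 10, 14, 11, 8, 1, 5] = (0 13 8 2 15 5 4)(1 9 3 12 11 14)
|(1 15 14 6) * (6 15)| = 2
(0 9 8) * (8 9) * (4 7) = [8, 1, 2, 3, 7, 5, 6, 4, 0, 9] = (9)(0 8)(4 7)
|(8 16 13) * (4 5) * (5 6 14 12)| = |(4 6 14 12 5)(8 16 13)| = 15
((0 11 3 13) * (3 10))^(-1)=(0 13 3 10 11)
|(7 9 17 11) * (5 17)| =|(5 17 11 7 9)| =5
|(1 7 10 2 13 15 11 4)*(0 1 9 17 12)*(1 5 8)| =|(0 5 8 1 7 10 2 13 15 11 4 9 17 12)| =14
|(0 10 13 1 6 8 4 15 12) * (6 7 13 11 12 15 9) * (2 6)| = |(15)(0 10 11 12)(1 7 13)(2 6 8 4 9)| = 60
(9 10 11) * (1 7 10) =[0, 7, 2, 3, 4, 5, 6, 10, 8, 1, 11, 9] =(1 7 10 11 9)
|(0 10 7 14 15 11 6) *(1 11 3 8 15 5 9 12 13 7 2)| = 6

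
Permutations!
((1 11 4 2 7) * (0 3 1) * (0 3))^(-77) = ((1 11 4 2 7 3))^(-77) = (1 11 4 2 7 3)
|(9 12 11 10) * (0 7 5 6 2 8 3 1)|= |(0 7 5 6 2 8 3 1)(9 12 11 10)|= 8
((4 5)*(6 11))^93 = ((4 5)(6 11))^93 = (4 5)(6 11)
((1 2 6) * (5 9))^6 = (9)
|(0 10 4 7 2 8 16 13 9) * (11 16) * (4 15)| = 11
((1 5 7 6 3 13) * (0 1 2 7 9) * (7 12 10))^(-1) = (0 9 5 1)(2 13 3 6 7 10 12)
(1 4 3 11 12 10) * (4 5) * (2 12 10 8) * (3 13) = [0, 5, 12, 11, 13, 4, 6, 7, 2, 9, 1, 10, 8, 3] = (1 5 4 13 3 11 10)(2 12 8)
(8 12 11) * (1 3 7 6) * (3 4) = (1 4 3 7 6)(8 12 11) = [0, 4, 2, 7, 3, 5, 1, 6, 12, 9, 10, 8, 11]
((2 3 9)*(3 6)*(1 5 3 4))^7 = ((1 5 3 9 2 6 4))^7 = (9)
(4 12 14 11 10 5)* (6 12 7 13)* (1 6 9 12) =[0, 6, 2, 3, 7, 4, 1, 13, 8, 12, 5, 10, 14, 9, 11] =(1 6)(4 7 13 9 12 14 11 10 5)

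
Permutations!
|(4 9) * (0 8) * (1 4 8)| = |(0 1 4 9 8)| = 5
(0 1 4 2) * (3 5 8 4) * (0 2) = (0 1 3 5 8 4) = [1, 3, 2, 5, 0, 8, 6, 7, 4]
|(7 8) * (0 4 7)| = 4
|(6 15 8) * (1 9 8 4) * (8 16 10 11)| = 9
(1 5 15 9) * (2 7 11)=(1 5 15 9)(2 7 11)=[0, 5, 7, 3, 4, 15, 6, 11, 8, 1, 10, 2, 12, 13, 14, 9]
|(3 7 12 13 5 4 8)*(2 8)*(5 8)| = 15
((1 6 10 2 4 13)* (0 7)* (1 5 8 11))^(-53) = (0 7)(1 6 10 2 4 13 5 8 11)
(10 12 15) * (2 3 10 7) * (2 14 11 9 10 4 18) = (2 3 4 18)(7 14 11 9 10 12 15) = [0, 1, 3, 4, 18, 5, 6, 14, 8, 10, 12, 9, 15, 13, 11, 7, 16, 17, 2]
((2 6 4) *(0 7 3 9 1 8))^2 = (0 3 1)(2 4 6)(7 9 8)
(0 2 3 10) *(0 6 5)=[2, 1, 3, 10, 4, 0, 5, 7, 8, 9, 6]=(0 2 3 10 6 5)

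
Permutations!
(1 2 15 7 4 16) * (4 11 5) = (1 2 15 7 11 5 4 16) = [0, 2, 15, 3, 16, 4, 6, 11, 8, 9, 10, 5, 12, 13, 14, 7, 1]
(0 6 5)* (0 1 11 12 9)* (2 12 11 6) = (0 2 12 9)(1 6 5) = [2, 6, 12, 3, 4, 1, 5, 7, 8, 0, 10, 11, 9]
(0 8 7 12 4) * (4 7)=[8, 1, 2, 3, 0, 5, 6, 12, 4, 9, 10, 11, 7]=(0 8 4)(7 12)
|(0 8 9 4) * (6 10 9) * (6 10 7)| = 10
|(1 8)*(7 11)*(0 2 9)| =|(0 2 9)(1 8)(7 11)| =6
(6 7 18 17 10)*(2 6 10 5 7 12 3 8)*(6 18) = (2 18 17 5 7 6 12 3 8) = [0, 1, 18, 8, 4, 7, 12, 6, 2, 9, 10, 11, 3, 13, 14, 15, 16, 5, 17]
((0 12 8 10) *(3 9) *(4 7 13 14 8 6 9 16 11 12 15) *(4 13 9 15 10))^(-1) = ((0 10)(3 16 11 12 6 15 13 14 8 4 7 9))^(-1) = (0 10)(3 9 7 4 8 14 13 15 6 12 11 16)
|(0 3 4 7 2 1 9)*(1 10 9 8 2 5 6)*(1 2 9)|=|(0 3 4 7 5 6 2 10 1 8 9)|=11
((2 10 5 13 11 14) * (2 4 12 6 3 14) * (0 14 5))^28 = (0 5 14 13 4 11 12 2 6 10 3)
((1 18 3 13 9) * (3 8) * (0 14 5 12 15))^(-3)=((0 14 5 12 15)(1 18 8 3 13 9))^(-3)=(0 5 15 14 12)(1 3)(8 9)(13 18)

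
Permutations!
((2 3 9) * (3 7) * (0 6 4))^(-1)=(0 4 6)(2 9 3 7)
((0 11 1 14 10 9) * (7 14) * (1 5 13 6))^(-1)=((0 11 5 13 6 1 7 14 10 9))^(-1)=(0 9 10 14 7 1 6 13 5 11)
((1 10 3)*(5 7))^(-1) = (1 3 10)(5 7)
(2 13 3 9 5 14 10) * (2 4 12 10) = (2 13 3 9 5 14)(4 12 10) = [0, 1, 13, 9, 12, 14, 6, 7, 8, 5, 4, 11, 10, 3, 2]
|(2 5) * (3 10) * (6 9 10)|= |(2 5)(3 6 9 10)|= 4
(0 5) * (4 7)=(0 5)(4 7)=[5, 1, 2, 3, 7, 0, 6, 4]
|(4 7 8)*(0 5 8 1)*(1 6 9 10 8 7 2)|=|(0 5 7 6 9 10 8 4 2 1)|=10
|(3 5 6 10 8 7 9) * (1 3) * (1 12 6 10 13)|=|(1 3 5 10 8 7 9 12 6 13)|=10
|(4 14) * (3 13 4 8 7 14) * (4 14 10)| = |(3 13 14 8 7 10 4)| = 7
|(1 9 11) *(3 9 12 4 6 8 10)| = 9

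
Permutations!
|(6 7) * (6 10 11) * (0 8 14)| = 12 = |(0 8 14)(6 7 10 11)|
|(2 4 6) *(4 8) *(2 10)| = 5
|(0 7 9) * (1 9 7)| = 3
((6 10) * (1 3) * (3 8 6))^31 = (1 8 6 10 3)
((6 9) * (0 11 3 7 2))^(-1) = ((0 11 3 7 2)(6 9))^(-1) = (0 2 7 3 11)(6 9)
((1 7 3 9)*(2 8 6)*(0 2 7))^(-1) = ((0 2 8 6 7 3 9 1))^(-1) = (0 1 9 3 7 6 8 2)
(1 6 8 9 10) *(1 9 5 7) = (1 6 8 5 7)(9 10) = [0, 6, 2, 3, 4, 7, 8, 1, 5, 10, 9]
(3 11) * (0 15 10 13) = (0 15 10 13)(3 11) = [15, 1, 2, 11, 4, 5, 6, 7, 8, 9, 13, 3, 12, 0, 14, 10]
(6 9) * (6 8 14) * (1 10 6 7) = [0, 10, 2, 3, 4, 5, 9, 1, 14, 8, 6, 11, 12, 13, 7] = (1 10 6 9 8 14 7)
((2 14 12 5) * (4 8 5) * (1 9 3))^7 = (1 9 3)(2 14 12 4 8 5)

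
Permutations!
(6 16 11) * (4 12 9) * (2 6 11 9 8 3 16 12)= (2 6 12 8 3 16 9 4)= [0, 1, 6, 16, 2, 5, 12, 7, 3, 4, 10, 11, 8, 13, 14, 15, 9]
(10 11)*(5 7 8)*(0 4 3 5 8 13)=(0 4 3 5 7 13)(10 11)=[4, 1, 2, 5, 3, 7, 6, 13, 8, 9, 11, 10, 12, 0]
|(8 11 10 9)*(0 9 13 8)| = |(0 9)(8 11 10 13)| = 4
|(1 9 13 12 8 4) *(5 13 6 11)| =|(1 9 6 11 5 13 12 8 4)| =9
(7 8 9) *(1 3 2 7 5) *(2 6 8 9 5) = [0, 3, 7, 6, 4, 1, 8, 9, 5, 2] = (1 3 6 8 5)(2 7 9)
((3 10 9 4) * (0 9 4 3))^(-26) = ((0 9 3 10 4))^(-26) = (0 4 10 3 9)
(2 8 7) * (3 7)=(2 8 3 7)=[0, 1, 8, 7, 4, 5, 6, 2, 3]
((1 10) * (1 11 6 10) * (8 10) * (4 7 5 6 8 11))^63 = ((4 7 5 6 11 8 10))^63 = (11)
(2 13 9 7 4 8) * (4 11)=(2 13 9 7 11 4 8)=[0, 1, 13, 3, 8, 5, 6, 11, 2, 7, 10, 4, 12, 9]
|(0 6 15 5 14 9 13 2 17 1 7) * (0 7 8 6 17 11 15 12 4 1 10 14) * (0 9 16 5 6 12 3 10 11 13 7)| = |(0 17 11 15 6 3 10 14 16 5 9 7)(1 8 12 4)(2 13)| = 12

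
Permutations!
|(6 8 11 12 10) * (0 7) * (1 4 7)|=20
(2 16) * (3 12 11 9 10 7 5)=(2 16)(3 12 11 9 10 7 5)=[0, 1, 16, 12, 4, 3, 6, 5, 8, 10, 7, 9, 11, 13, 14, 15, 2]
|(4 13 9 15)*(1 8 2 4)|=7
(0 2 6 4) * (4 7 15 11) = [2, 1, 6, 3, 0, 5, 7, 15, 8, 9, 10, 4, 12, 13, 14, 11] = (0 2 6 7 15 11 4)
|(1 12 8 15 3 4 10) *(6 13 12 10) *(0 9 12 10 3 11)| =6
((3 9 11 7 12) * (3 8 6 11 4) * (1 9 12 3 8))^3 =(1 8 7)(3 9 6)(4 11 12)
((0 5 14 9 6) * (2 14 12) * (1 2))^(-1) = ((0 5 12 1 2 14 9 6))^(-1) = (0 6 9 14 2 1 12 5)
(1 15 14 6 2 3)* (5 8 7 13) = (1 15 14 6 2 3)(5 8 7 13) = [0, 15, 3, 1, 4, 8, 2, 13, 7, 9, 10, 11, 12, 5, 6, 14]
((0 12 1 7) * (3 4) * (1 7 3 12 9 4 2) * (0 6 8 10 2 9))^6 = (1 6 9 10 12)(2 7 3 8 4)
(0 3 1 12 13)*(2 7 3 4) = [4, 12, 7, 1, 2, 5, 6, 3, 8, 9, 10, 11, 13, 0] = (0 4 2 7 3 1 12 13)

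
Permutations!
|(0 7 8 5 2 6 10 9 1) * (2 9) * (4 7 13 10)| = |(0 13 10 2 6 4 7 8 5 9 1)| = 11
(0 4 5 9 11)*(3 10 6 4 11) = (0 11)(3 10 6 4 5 9) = [11, 1, 2, 10, 5, 9, 4, 7, 8, 3, 6, 0]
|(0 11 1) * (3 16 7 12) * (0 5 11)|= 12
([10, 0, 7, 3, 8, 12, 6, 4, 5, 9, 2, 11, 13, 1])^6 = (0 5 2 13 4)(1 8 10 12 7)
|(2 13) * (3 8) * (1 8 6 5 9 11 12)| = 8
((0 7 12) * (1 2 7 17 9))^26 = ((0 17 9 1 2 7 12))^26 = (0 7 1 17 12 2 9)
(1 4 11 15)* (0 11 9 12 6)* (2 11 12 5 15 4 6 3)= (0 12 3 2 11 4 9 5 15 1 6)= [12, 6, 11, 2, 9, 15, 0, 7, 8, 5, 10, 4, 3, 13, 14, 1]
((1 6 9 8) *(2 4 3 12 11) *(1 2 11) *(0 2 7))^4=((0 2 4 3 12 1 6 9 8 7))^4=(0 12 8 4 6)(1 7 3 9 2)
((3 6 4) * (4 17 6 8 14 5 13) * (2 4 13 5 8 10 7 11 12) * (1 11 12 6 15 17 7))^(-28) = (17)(1 10 3 4 2 12 7 6 11)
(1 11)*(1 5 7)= (1 11 5 7)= [0, 11, 2, 3, 4, 7, 6, 1, 8, 9, 10, 5]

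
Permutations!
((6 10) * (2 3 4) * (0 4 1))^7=((0 4 2 3 1)(6 10))^7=(0 2 1 4 3)(6 10)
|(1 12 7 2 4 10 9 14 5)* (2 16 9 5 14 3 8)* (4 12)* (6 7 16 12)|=|(1 4 10 5)(2 6 7 12 16 9 3 8)|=8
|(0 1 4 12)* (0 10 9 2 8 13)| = 9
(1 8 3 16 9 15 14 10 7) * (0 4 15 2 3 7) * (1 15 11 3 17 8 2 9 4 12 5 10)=(0 12 5 10)(1 2 17 8 7 15 14)(3 16 4 11)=[12, 2, 17, 16, 11, 10, 6, 15, 7, 9, 0, 3, 5, 13, 1, 14, 4, 8]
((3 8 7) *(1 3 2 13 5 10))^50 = (1 8 2 5)(3 7 13 10)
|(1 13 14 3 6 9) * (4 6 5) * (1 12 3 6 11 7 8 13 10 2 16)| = 44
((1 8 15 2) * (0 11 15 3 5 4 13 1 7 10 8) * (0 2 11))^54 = (15)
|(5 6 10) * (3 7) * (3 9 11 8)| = |(3 7 9 11 8)(5 6 10)| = 15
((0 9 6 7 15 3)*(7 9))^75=(0 3 15 7)(6 9)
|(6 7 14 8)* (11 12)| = 4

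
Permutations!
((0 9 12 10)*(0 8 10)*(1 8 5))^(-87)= (12)(1 8 10 5)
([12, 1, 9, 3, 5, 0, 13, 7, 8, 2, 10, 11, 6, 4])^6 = (13)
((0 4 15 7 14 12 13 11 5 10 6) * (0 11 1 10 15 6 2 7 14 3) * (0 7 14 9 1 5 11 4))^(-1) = (1 9 15 5 13 12 14 2 10)(3 7)(4 6) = ((1 10 2 14 12 13 5 15 9)(3 7)(4 6))^(-1)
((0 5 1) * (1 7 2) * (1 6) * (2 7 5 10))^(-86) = (0 1 6 2 10)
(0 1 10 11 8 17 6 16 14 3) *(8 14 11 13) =(0 1 10 13 8 17 6 16 11 14 3) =[1, 10, 2, 0, 4, 5, 16, 7, 17, 9, 13, 14, 12, 8, 3, 15, 11, 6]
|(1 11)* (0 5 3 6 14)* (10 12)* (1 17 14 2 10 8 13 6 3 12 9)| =13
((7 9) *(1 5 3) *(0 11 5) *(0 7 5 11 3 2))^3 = (11)(0 7 2 1 5 3 9) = ((11)(0 3 1 7 9 5 2))^3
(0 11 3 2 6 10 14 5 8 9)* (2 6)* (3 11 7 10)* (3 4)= (0 7 10 14 5 8 9)(3 6 4)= [7, 1, 2, 6, 3, 8, 4, 10, 9, 0, 14, 11, 12, 13, 5]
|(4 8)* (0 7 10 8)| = |(0 7 10 8 4)| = 5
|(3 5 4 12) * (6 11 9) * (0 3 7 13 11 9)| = |(0 3 5 4 12 7 13 11)(6 9)| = 8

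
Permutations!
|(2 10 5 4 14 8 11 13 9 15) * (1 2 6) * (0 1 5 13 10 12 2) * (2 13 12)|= 22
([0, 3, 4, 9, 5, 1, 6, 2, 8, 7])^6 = (1 5 4 2 7 9 3)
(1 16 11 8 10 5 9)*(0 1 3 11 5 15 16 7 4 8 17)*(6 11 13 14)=(0 1 7 4 8 10 15 16 5 9 3 13 14 6 11 17)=[1, 7, 2, 13, 8, 9, 11, 4, 10, 3, 15, 17, 12, 14, 6, 16, 5, 0]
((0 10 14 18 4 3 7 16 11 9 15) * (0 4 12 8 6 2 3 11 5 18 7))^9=(0 6 18 7)(2 12 16 10)(3 8 5 14)(4 11 9 15)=((0 10 14 7 16 5 18 12 8 6 2 3)(4 11 9 15))^9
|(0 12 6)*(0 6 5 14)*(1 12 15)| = |(0 15 1 12 5 14)| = 6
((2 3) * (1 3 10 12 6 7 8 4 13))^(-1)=((1 3 2 10 12 6 7 8 4 13))^(-1)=(1 13 4 8 7 6 12 10 2 3)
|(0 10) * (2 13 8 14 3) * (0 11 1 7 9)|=|(0 10 11 1 7 9)(2 13 8 14 3)|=30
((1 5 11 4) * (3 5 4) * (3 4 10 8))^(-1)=(1 4 11 5 3 8 10)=((1 10 8 3 5 11 4))^(-1)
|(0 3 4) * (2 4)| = |(0 3 2 4)| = 4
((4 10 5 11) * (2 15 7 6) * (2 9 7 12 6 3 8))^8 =((2 15 12 6 9 7 3 8)(4 10 5 11))^8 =(15)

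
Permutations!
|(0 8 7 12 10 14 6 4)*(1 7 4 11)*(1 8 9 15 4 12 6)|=|(0 9 15 4)(1 7 6 11 8 12 10 14)|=8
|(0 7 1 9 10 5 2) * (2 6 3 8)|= 10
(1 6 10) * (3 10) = (1 6 3 10) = [0, 6, 2, 10, 4, 5, 3, 7, 8, 9, 1]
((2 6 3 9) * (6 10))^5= (10)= ((2 10 6 3 9))^5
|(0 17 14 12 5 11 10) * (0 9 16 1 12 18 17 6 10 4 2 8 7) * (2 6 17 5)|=|(0 17 14 18 5 11 4 6 10 9 16 1 12 2 8 7)|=16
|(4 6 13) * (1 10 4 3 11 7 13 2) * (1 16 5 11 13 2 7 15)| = 10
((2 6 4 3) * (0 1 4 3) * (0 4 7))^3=((0 1 7)(2 6 3))^3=(7)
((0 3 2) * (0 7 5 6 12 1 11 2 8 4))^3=(0 4 8 3)(1 7 12 2 6 11 5)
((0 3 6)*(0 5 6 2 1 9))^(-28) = ((0 3 2 1 9)(5 6))^(-28) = (0 2 9 3 1)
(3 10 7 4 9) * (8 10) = (3 8 10 7 4 9) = [0, 1, 2, 8, 9, 5, 6, 4, 10, 3, 7]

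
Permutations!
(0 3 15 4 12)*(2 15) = (0 3 2 15 4 12) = [3, 1, 15, 2, 12, 5, 6, 7, 8, 9, 10, 11, 0, 13, 14, 4]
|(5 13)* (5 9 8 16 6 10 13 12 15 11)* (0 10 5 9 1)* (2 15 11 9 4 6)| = 20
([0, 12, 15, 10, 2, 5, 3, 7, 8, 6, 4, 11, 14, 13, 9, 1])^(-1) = (1 15 2 4 10 3 6 9 14 12)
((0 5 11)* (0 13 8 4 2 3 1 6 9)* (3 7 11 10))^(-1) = ((0 5 10 3 1 6 9)(2 7 11 13 8 4))^(-1) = (0 9 6 1 3 10 5)(2 4 8 13 11 7)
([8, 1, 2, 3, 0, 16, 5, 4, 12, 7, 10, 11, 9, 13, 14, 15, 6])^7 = (0 8 12 9 7 4)(5 16 6)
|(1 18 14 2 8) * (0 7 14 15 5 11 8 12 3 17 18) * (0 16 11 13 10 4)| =52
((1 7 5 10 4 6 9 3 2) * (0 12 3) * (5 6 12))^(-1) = (0 9 6 7 1 2 3 12 4 10 5)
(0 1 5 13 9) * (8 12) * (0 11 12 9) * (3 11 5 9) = (0 1 9 5 13)(3 11 12 8) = [1, 9, 2, 11, 4, 13, 6, 7, 3, 5, 10, 12, 8, 0]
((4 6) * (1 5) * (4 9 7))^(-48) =((1 5)(4 6 9 7))^(-48) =(9)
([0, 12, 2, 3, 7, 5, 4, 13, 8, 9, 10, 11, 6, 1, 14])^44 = (14)(1 6 7)(4 13 12)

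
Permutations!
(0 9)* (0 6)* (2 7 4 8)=[9, 1, 7, 3, 8, 5, 0, 4, 2, 6]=(0 9 6)(2 7 4 8)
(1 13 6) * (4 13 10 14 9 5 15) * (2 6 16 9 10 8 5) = (1 8 5 15 4 13 16 9 2 6)(10 14) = [0, 8, 6, 3, 13, 15, 1, 7, 5, 2, 14, 11, 12, 16, 10, 4, 9]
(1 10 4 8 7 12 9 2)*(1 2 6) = (1 10 4 8 7 12 9 6) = [0, 10, 2, 3, 8, 5, 1, 12, 7, 6, 4, 11, 9]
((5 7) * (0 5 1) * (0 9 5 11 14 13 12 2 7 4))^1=(0 11 14 13 12 2 7 1 9 5 4)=((0 11 14 13 12 2 7 1 9 5 4))^1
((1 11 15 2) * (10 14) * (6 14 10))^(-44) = (15)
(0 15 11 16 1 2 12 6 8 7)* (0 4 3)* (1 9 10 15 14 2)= (0 14 2 12 6 8 7 4 3)(9 10 15 11 16)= [14, 1, 12, 0, 3, 5, 8, 4, 7, 10, 15, 16, 6, 13, 2, 11, 9]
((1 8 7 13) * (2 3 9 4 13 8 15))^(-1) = ((1 15 2 3 9 4 13)(7 8))^(-1) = (1 13 4 9 3 2 15)(7 8)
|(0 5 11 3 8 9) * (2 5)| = 7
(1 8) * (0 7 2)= [7, 8, 0, 3, 4, 5, 6, 2, 1]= (0 7 2)(1 8)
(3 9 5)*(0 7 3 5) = (0 7 3 9) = [7, 1, 2, 9, 4, 5, 6, 3, 8, 0]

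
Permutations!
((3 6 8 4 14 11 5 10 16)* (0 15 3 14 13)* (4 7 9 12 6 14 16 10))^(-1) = ((16)(0 15 3 14 11 5 4 13)(6 8 7 9 12))^(-1) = (16)(0 13 4 5 11 14 3 15)(6 12 9 7 8)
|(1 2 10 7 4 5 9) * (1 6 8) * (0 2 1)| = |(0 2 10 7 4 5 9 6 8)| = 9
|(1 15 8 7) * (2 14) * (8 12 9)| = |(1 15 12 9 8 7)(2 14)| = 6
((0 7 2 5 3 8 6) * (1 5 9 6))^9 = ((0 7 2 9 6)(1 5 3 8))^9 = (0 6 9 2 7)(1 5 3 8)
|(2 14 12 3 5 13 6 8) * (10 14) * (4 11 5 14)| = |(2 10 4 11 5 13 6 8)(3 14 12)| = 24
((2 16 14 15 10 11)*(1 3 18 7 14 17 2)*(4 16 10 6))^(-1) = (1 11 10 2 17 16 4 6 15 14 7 18 3) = ((1 3 18 7 14 15 6 4 16 17 2 10 11))^(-1)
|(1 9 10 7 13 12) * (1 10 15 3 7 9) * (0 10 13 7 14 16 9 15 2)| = 8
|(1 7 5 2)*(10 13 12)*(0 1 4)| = 6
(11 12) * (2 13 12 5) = (2 13 12 11 5) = [0, 1, 13, 3, 4, 2, 6, 7, 8, 9, 10, 5, 11, 12]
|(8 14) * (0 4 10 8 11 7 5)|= |(0 4 10 8 14 11 7 5)|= 8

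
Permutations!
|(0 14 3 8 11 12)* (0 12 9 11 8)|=6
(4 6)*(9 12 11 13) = (4 6)(9 12 11 13) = [0, 1, 2, 3, 6, 5, 4, 7, 8, 12, 10, 13, 11, 9]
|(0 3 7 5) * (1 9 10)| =12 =|(0 3 7 5)(1 9 10)|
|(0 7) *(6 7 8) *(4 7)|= 5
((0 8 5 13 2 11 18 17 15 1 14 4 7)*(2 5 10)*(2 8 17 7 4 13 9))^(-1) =(0 7 18 11 2 9 5 13 14 1 15 17)(8 10)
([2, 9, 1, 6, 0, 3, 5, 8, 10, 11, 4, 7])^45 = [0, 1, 2, 3, 4, 5, 6, 7, 8, 9, 10, 11]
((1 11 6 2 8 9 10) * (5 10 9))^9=(1 6 8 10 11 2 5)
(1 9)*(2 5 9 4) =(1 4 2 5 9) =[0, 4, 5, 3, 2, 9, 6, 7, 8, 1]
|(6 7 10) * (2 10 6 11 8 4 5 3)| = 14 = |(2 10 11 8 4 5 3)(6 7)|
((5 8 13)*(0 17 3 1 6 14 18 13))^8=(0 5 18 6 3)(1 17 8 13 14)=((0 17 3 1 6 14 18 13 5 8))^8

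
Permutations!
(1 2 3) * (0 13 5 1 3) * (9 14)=[13, 2, 0, 3, 4, 1, 6, 7, 8, 14, 10, 11, 12, 5, 9]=(0 13 5 1 2)(9 14)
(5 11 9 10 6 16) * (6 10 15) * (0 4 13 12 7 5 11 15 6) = (0 4 13 12 7 5 15)(6 16 11 9) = [4, 1, 2, 3, 13, 15, 16, 5, 8, 6, 10, 9, 7, 12, 14, 0, 11]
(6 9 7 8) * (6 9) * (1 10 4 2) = [0, 10, 1, 3, 2, 5, 6, 8, 9, 7, 4] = (1 10 4 2)(7 8 9)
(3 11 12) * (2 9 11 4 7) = (2 9 11 12 3 4 7) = [0, 1, 9, 4, 7, 5, 6, 2, 8, 11, 10, 12, 3]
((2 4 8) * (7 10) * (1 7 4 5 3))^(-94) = ((1 7 10 4 8 2 5 3))^(-94) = (1 10 8 5)(2 3 7 4)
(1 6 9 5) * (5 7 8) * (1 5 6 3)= (1 3)(6 9 7 8)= [0, 3, 2, 1, 4, 5, 9, 8, 6, 7]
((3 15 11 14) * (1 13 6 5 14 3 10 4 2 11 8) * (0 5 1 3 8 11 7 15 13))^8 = (0 11 14 3 4 6 7)(1 15 5 8 10 13 2)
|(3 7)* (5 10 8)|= |(3 7)(5 10 8)|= 6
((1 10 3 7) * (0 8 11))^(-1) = (0 11 8)(1 7 3 10)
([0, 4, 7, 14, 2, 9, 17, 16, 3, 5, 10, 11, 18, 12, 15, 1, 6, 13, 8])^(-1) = (1 15 14 3 8 18 12 13 17 6 16 7 2 4)(5 9)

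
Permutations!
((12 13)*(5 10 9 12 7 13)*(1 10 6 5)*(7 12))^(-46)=(1 9 13)(7 12 10)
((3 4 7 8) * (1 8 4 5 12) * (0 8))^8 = (0 3 12)(1 8 5)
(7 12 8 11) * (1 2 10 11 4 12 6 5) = (1 2 10 11 7 6 5)(4 12 8) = [0, 2, 10, 3, 12, 1, 5, 6, 4, 9, 11, 7, 8]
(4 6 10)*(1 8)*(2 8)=[0, 2, 8, 3, 6, 5, 10, 7, 1, 9, 4]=(1 2 8)(4 6 10)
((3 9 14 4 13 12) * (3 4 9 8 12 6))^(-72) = (14)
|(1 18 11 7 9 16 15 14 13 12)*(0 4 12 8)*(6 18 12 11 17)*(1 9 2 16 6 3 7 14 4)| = 17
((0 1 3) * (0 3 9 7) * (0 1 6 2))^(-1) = (0 2 6)(1 7 9)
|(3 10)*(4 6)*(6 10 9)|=5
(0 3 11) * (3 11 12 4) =(0 11)(3 12 4) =[11, 1, 2, 12, 3, 5, 6, 7, 8, 9, 10, 0, 4]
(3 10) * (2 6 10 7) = [0, 1, 6, 7, 4, 5, 10, 2, 8, 9, 3] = (2 6 10 3 7)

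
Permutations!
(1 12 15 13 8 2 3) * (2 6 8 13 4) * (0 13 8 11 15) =(0 13 8 6 11 15 4 2 3 1 12) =[13, 12, 3, 1, 2, 5, 11, 7, 6, 9, 10, 15, 0, 8, 14, 4]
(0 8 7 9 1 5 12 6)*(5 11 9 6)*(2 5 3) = (0 8 7 6)(1 11 9)(2 5 12 3) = [8, 11, 5, 2, 4, 12, 0, 6, 7, 1, 10, 9, 3]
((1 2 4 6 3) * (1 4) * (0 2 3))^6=(6)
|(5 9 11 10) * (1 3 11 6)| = |(1 3 11 10 5 9 6)| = 7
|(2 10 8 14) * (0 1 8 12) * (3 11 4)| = |(0 1 8 14 2 10 12)(3 11 4)| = 21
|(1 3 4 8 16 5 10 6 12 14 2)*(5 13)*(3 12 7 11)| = |(1 12 14 2)(3 4 8 16 13 5 10 6 7 11)| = 20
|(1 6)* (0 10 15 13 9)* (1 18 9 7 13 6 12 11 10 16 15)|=|(0 16 15 6 18 9)(1 12 11 10)(7 13)|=12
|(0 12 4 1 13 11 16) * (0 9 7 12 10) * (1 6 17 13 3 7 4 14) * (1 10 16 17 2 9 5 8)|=60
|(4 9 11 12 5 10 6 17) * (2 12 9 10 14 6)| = 8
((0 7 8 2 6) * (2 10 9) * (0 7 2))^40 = (0 10 7 2 9 8 6)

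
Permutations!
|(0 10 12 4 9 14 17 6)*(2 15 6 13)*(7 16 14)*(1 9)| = 14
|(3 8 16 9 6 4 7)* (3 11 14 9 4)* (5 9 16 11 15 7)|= |(3 8 11 14 16 4 5 9 6)(7 15)|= 18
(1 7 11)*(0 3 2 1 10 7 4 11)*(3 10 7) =(0 10 3 2 1 4 11 7) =[10, 4, 1, 2, 11, 5, 6, 0, 8, 9, 3, 7]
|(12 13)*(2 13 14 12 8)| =|(2 13 8)(12 14)| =6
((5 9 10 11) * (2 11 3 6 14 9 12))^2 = ((2 11 5 12)(3 6 14 9 10))^2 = (2 5)(3 14 10 6 9)(11 12)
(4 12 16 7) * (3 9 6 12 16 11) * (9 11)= (3 11)(4 16 7)(6 12 9)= [0, 1, 2, 11, 16, 5, 12, 4, 8, 6, 10, 3, 9, 13, 14, 15, 7]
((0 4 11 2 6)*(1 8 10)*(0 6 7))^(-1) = (0 7 2 11 4)(1 10 8)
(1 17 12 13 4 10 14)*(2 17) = [0, 2, 17, 3, 10, 5, 6, 7, 8, 9, 14, 11, 13, 4, 1, 15, 16, 12] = (1 2 17 12 13 4 10 14)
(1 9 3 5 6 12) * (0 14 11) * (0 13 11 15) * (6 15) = (0 14 6 12 1 9 3 5 15)(11 13) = [14, 9, 2, 5, 4, 15, 12, 7, 8, 3, 10, 13, 1, 11, 6, 0]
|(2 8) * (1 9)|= 2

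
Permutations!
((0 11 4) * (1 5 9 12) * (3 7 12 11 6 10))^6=((0 6 10 3 7 12 1 5 9 11 4))^6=(0 1 6 5 10 9 3 11 7 4 12)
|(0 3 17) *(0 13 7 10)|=6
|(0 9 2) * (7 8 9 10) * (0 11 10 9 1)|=|(0 9 2 11 10 7 8 1)|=8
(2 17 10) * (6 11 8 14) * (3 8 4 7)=[0, 1, 17, 8, 7, 5, 11, 3, 14, 9, 2, 4, 12, 13, 6, 15, 16, 10]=(2 17 10)(3 8 14 6 11 4 7)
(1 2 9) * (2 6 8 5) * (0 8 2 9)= (0 8 5 9 1 6 2)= [8, 6, 0, 3, 4, 9, 2, 7, 5, 1]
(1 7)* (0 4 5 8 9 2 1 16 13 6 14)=(0 4 5 8 9 2 1 7 16 13 6 14)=[4, 7, 1, 3, 5, 8, 14, 16, 9, 2, 10, 11, 12, 6, 0, 15, 13]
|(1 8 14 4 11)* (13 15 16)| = 15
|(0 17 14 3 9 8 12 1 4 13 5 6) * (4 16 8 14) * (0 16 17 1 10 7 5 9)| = 56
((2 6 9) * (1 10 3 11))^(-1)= (1 11 3 10)(2 9 6)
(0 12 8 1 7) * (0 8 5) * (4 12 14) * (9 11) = [14, 7, 2, 3, 12, 0, 6, 8, 1, 11, 10, 9, 5, 13, 4] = (0 14 4 12 5)(1 7 8)(9 11)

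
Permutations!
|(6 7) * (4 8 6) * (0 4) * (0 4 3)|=|(0 3)(4 8 6 7)|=4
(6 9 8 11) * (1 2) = (1 2)(6 9 8 11) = [0, 2, 1, 3, 4, 5, 9, 7, 11, 8, 10, 6]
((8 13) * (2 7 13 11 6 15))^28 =(15)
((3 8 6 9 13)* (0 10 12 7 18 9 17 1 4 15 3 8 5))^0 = ((0 10 12 7 18 9 13 8 6 17 1 4 15 3 5))^0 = (18)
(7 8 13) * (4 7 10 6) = [0, 1, 2, 3, 7, 5, 4, 8, 13, 9, 6, 11, 12, 10] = (4 7 8 13 10 6)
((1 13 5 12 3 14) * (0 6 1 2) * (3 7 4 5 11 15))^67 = ((0 6 1 13 11 15 3 14 2)(4 5 12 7))^67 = (0 11 2 13 14 1 3 6 15)(4 7 12 5)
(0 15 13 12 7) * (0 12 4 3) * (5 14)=(0 15 13 4 3)(5 14)(7 12)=[15, 1, 2, 0, 3, 14, 6, 12, 8, 9, 10, 11, 7, 4, 5, 13]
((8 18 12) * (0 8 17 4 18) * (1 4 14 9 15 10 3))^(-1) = (0 8)(1 3 10 15 9 14 17 12 18 4)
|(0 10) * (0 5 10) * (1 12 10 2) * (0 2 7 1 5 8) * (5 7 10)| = 8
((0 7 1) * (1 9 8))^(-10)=(9)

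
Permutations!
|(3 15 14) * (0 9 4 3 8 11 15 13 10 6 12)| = |(0 9 4 3 13 10 6 12)(8 11 15 14)| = 8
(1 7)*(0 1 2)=(0 1 7 2)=[1, 7, 0, 3, 4, 5, 6, 2]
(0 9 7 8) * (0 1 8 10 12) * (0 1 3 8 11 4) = (0 9 7 10 12 1 11 4)(3 8) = [9, 11, 2, 8, 0, 5, 6, 10, 3, 7, 12, 4, 1]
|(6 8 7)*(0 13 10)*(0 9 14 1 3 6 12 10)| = |(0 13)(1 3 6 8 7 12 10 9 14)| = 18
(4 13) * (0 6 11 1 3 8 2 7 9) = (0 6 11 1 3 8 2 7 9)(4 13) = [6, 3, 7, 8, 13, 5, 11, 9, 2, 0, 10, 1, 12, 4]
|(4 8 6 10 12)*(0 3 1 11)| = 20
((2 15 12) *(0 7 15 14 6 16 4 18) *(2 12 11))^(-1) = (0 18 4 16 6 14 2 11 15 7) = ((0 7 15 11 2 14 6 16 4 18))^(-1)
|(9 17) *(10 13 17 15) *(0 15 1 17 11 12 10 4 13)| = |(0 15 4 13 11 12 10)(1 17 9)| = 21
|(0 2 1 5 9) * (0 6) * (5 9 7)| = |(0 2 1 9 6)(5 7)| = 10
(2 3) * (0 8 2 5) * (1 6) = (0 8 2 3 5)(1 6) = [8, 6, 3, 5, 4, 0, 1, 7, 2]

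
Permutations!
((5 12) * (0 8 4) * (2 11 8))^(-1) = (0 4 8 11 2)(5 12)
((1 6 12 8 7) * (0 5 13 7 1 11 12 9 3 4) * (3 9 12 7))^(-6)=((0 5 13 3 4)(1 6 12 8)(7 11))^(-6)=(0 4 3 13 5)(1 12)(6 8)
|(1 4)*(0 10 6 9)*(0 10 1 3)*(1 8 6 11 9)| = 6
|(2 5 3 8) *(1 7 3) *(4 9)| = 6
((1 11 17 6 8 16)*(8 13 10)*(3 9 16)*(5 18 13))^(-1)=((1 11 17 6 5 18 13 10 8 3 9 16))^(-1)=(1 16 9 3 8 10 13 18 5 6 17 11)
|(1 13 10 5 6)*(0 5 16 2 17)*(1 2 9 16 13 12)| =10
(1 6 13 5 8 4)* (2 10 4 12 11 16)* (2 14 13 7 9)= (1 6 7 9 2 10 4)(5 8 12 11 16 14 13)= [0, 6, 10, 3, 1, 8, 7, 9, 12, 2, 4, 16, 11, 5, 13, 15, 14]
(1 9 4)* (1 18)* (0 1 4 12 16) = (0 1 9 12 16)(4 18) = [1, 9, 2, 3, 18, 5, 6, 7, 8, 12, 10, 11, 16, 13, 14, 15, 0, 17, 4]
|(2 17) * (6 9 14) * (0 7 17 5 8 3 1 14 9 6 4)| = 10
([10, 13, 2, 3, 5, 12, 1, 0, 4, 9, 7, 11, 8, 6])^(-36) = (13)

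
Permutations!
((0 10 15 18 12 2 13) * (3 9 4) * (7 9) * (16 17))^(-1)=((0 10 15 18 12 2 13)(3 7 9 4)(16 17))^(-1)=(0 13 2 12 18 15 10)(3 4 9 7)(16 17)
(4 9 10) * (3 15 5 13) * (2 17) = (2 17)(3 15 5 13)(4 9 10) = [0, 1, 17, 15, 9, 13, 6, 7, 8, 10, 4, 11, 12, 3, 14, 5, 16, 2]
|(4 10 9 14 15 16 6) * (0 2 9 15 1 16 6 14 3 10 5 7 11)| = 33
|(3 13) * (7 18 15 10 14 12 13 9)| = 9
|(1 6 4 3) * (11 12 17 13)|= |(1 6 4 3)(11 12 17 13)|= 4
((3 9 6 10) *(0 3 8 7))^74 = (0 10 3 8 9 7 6)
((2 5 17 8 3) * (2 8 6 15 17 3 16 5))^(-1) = (3 5 16 8)(6 17 15)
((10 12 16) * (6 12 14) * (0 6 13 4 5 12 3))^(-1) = (0 3 6)(4 13 14 10 16 12 5)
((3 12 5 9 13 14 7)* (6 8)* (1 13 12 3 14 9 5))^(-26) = ((1 13 9 12)(6 8)(7 14))^(-26) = (14)(1 9)(12 13)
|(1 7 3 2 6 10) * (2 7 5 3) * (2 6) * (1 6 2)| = |(1 5 3 7 2)(6 10)| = 10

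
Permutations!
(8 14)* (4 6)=(4 6)(8 14)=[0, 1, 2, 3, 6, 5, 4, 7, 14, 9, 10, 11, 12, 13, 8]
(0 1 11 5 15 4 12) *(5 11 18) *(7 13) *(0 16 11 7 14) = (0 1 18 5 15 4 12 16 11 7 13 14) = [1, 18, 2, 3, 12, 15, 6, 13, 8, 9, 10, 7, 16, 14, 0, 4, 11, 17, 5]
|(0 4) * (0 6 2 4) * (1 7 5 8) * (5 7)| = 3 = |(1 5 8)(2 4 6)|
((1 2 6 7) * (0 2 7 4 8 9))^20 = (0 6 8)(2 4 9)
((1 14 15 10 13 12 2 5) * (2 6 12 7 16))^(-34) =((1 14 15 10 13 7 16 2 5)(6 12))^(-34) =(1 15 13 16 5 14 10 7 2)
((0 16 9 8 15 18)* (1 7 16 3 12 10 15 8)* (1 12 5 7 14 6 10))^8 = (0 14 7 15 12 3 6 16 18 1 5 10 9)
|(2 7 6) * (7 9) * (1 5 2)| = 6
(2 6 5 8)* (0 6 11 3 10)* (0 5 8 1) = (0 6 8 2 11 3 10 5 1) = [6, 0, 11, 10, 4, 1, 8, 7, 2, 9, 5, 3]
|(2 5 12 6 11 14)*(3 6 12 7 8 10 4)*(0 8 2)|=24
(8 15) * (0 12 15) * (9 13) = (0 12 15 8)(9 13) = [12, 1, 2, 3, 4, 5, 6, 7, 0, 13, 10, 11, 15, 9, 14, 8]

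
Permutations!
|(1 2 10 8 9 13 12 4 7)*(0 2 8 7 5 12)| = 24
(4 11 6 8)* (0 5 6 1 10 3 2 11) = (0 5 6 8 4)(1 10 3 2 11) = [5, 10, 11, 2, 0, 6, 8, 7, 4, 9, 3, 1]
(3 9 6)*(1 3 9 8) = (1 3 8)(6 9) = [0, 3, 2, 8, 4, 5, 9, 7, 1, 6]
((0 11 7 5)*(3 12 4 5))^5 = (0 4 3 11 5 12 7)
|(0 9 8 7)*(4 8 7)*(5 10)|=6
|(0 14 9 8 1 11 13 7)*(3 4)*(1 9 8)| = 8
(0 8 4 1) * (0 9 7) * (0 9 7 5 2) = [8, 7, 0, 3, 1, 2, 6, 9, 4, 5] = (0 8 4 1 7 9 5 2)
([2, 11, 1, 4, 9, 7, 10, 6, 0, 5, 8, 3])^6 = (0 9)(1 7)(2 5)(3 10)(4 8)(6 11)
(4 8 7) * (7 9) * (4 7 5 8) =(5 8 9) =[0, 1, 2, 3, 4, 8, 6, 7, 9, 5]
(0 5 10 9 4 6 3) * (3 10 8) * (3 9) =(0 5 8 9 4 6 10 3) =[5, 1, 2, 0, 6, 8, 10, 7, 9, 4, 3]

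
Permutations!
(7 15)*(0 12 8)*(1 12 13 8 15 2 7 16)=[13, 12, 7, 3, 4, 5, 6, 2, 0, 9, 10, 11, 15, 8, 14, 16, 1]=(0 13 8)(1 12 15 16)(2 7)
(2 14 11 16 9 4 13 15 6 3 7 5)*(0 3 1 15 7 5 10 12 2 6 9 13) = (0 3 5 6 1 15 9 4)(2 14 11 16 13 7 10 12) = [3, 15, 14, 5, 0, 6, 1, 10, 8, 4, 12, 16, 2, 7, 11, 9, 13]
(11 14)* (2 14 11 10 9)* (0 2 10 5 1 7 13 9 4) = (0 2 14 5 1 7 13 9 10 4) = [2, 7, 14, 3, 0, 1, 6, 13, 8, 10, 4, 11, 12, 9, 5]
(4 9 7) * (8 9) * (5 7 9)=(9)(4 8 5 7)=[0, 1, 2, 3, 8, 7, 6, 4, 5, 9]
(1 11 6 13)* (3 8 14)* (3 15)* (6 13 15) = (1 11 13)(3 8 14 6 15) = [0, 11, 2, 8, 4, 5, 15, 7, 14, 9, 10, 13, 12, 1, 6, 3]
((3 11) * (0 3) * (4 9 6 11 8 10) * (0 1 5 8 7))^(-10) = (0 7 3)(1 6 4 8)(5 11 9 10)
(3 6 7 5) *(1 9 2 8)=[0, 9, 8, 6, 4, 3, 7, 5, 1, 2]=(1 9 2 8)(3 6 7 5)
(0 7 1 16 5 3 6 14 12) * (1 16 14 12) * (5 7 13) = [13, 14, 2, 6, 4, 3, 12, 16, 8, 9, 10, 11, 0, 5, 1, 15, 7] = (0 13 5 3 6 12)(1 14)(7 16)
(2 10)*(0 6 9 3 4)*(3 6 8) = (0 8 3 4)(2 10)(6 9) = [8, 1, 10, 4, 0, 5, 9, 7, 3, 6, 2]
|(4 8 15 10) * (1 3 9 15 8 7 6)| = 8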